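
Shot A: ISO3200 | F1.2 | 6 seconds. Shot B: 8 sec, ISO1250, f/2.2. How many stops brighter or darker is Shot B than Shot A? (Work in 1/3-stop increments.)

Aperture: f/1.2 → f/1.4 → f/1.6 → f/1.8 → f/2 → f/2.2 — 1 2/3 stops stopped down (darker).
Shutter speed: 6 → 8 — 1/3 stop longer (brighter).
ISO: 3200 → 2500 → 2000 → 1600 → 1250 — 1 1/3 stops dropped (darker).
Net: −1 2/3 +1/3 −1 1/3 = −2 2/3 stops.

2 2/3 stops darker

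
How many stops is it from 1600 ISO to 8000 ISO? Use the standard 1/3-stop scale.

1600 → 2000 → 2500 → 3200 → 4000 → 5000 → 6400 → 8000 — count the steps: 7 third-stops = 2 1/3 stops.

2 1/3 stops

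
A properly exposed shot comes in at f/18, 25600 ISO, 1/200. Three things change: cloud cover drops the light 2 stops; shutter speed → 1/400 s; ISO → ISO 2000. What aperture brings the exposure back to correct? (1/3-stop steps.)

f/1.8

Scene light: 2 stops darker.
Shutter speed: 1/200 → 1/250 → 1/320 → 1/400 — 1 stop shorter (darker).
ISO: 25600 → 20000 → 16000 → 12800 → 10000 → 8000 → 6400 → 5000 → 4000 → 3200 → 2500 → 2000 — 3 2/3 stops dropped (darker).
Net so far: 6 2/3 stops darker. Aperture: f/18 → f/16 → f/14 → f/13 → f/11 → f/10 → f/9 → f/8 → f/7.1 → f/6.3 → f/5.6 → f/5 → f/4.5 → f/4 → f/3.5 → f/3.2 → f/2.8 → f/2.5 → f/2.2 → f/2 → f/1.8.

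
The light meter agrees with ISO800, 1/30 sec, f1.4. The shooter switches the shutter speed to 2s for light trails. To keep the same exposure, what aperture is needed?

f/11

Shutter speed: 1/30 → 1/15 → 1/8 → 1/4 → 1/2 → 1 → 2 — 6 stops longer (brighter).
Need 6 stops darker from the aperture: f/1.4 → f/2 → f/2.8 → f/4 → f/5.6 → f/8 → f/11.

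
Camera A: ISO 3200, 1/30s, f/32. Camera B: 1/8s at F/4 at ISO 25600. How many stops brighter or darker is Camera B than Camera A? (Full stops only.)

11 stops brighter

Aperture: f/32 → f/22 → f/16 → f/11 → f/8 → f/5.6 → f/4 — 6 stops opened up (brighter).
Shutter speed: 1/30 → 1/15 → 1/8 — 2 stops longer (brighter).
ISO: 3200 → 6400 → 12800 → 25600 — 3 stops raised (brighter).
Net: +6 +2 +3 = +11 stops.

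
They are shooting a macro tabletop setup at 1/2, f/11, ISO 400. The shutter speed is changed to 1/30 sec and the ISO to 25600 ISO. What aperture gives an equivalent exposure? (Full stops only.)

Shutter speed: 1/2 → 1/4 → 1/8 → 1/15 → 1/30 — 4 stops shorter (darker).
ISO: 400 → 800 → 1600 → 3200 → 6400 → 12800 → 25600 — 6 stops higher (brighter).
Net change so far: 2 stops brighter. Offset with the aperture: f/11 → f/16 → f/22.

f/22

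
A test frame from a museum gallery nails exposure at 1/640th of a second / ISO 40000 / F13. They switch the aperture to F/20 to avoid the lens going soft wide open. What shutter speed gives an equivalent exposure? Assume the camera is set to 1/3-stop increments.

Aperture: f/13 → f/14 → f/16 → f/18 → f/20 — 1 1/3 stops smaller aperture (darker).
Need 1 1/3 stops brighter from the shutter speed: 1/640 → 1/500 → 1/400 → 1/320 → 1/250.

1/250s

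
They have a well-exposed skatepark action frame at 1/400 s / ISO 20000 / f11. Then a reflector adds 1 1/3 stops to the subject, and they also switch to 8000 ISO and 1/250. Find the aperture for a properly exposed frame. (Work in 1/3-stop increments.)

Scene light: 1 1/3 stops brighter.
ISO: 20000 → 16000 → 12800 → 10000 → 8000 — 1 1/3 stops lower (darker).
Shutter speed: 1/400 → 1/320 → 1/250 — 2/3 stop slower (brighter).
Net so far: 2/3 stop brighter. Aperture: f/11 → f/13 → f/14.

f/14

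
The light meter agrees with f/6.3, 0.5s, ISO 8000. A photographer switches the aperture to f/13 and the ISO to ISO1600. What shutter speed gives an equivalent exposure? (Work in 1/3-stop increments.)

10 s

Aperture: f/6.3 → f/7.1 → f/8 → f/9 → f/10 → f/11 → f/13 — 2 stops narrower (darker).
ISO: 8000 → 6400 → 5000 → 4000 → 3200 → 2500 → 2000 → 1600 — 2 1/3 stops dropped (darker).
Net change so far: 4 1/3 stops darker. Offset with the shutter speed: 0.5 → 0.6 → 0.8 → 1 → 1.3 → 1.6 → 2 → 2.5 → 3.2 → 4 → 5 → 6 → 8 → 10.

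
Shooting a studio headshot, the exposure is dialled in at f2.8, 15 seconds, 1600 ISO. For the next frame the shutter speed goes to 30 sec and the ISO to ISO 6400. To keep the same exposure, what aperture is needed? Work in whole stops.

f/8

Shutter speed: 15 → 30 — 1 stop longer (brighter).
ISO: 1600 → 3200 → 6400 — 2 stops higher (brighter).
Net change so far: 3 stops brighter. Offset with the aperture: f/2.8 → f/4 → f/5.6 → f/8.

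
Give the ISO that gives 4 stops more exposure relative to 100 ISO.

ISO: 100 → 200 → 400 → 800 → 1600 — 4 stops higher (brighter).

ISO 1600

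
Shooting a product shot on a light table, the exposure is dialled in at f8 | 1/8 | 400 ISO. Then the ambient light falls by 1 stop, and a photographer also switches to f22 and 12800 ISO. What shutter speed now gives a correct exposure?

1/15s

Scene light: 1 stop darker.
Aperture: f/8 → f/11 → f/16 → f/22 — 3 stops smaller aperture (darker).
ISO: 400 → 800 → 1600 → 3200 → 6400 → 12800 — 5 stops raised (brighter).
Net so far: 1 stop brighter. Shutter speed: 1/8 → 1/15.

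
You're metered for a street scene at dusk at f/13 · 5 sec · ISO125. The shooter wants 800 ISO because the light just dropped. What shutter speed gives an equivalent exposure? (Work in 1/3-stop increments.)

ISO: 125 → 160 → 200 → 250 → 320 → 400 → 500 → 640 → 800 — 2 2/3 stops raised (brighter).
Need 2 2/3 stops darker from the shutter speed: 5 → 4 → 3.2 → 2.5 → 2 → 1.6 → 1.3 → 1 → 0.8.

0.8 s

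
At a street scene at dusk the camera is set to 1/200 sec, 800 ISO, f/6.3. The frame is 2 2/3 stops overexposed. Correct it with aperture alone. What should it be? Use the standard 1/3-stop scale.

Overexposed by 2 2/3 stops → need 2 2/3 stops darker.
Aperture: f/6.3 → f/7.1 → f/8 → f/9 → f/10 → f/11 → f/13 → f/14 → f/16.

f/16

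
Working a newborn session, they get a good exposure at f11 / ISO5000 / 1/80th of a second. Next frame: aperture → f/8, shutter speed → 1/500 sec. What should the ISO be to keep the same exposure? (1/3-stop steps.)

Aperture: f/11 → f/10 → f/9 → f/8 — 1 stop opened up (brighter).
Shutter speed: 1/80 → 1/100 → 1/125 → 1/160 → 1/200 → 1/250 → 1/320 → 1/400 → 1/500 — 2 2/3 stops shorter (darker).
Net change so far: 1 2/3 stops darker. Offset with the ISO: 5000 → 6400 → 8000 → 10000 → 12800 → 16000.

ISO 16000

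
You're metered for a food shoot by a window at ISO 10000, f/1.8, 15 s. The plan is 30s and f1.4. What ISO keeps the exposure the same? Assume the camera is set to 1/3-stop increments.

Shutter speed: 15 → 20 → 25 → 30 — 1 stop slower (brighter).
Aperture: f/1.8 → f/1.6 → f/1.4 — 2/3 stop opened up (brighter).
Net change so far: 1 2/3 stops brighter. Offset with the ISO: 10000 → 8000 → 6400 → 5000 → 4000 → 3200.

ISO 3200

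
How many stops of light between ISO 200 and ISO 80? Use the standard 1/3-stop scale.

200 → 160 → 125 → 100 → 80 — count the steps: 4 third-stops = 1 1/3 stops.

1 1/3 stops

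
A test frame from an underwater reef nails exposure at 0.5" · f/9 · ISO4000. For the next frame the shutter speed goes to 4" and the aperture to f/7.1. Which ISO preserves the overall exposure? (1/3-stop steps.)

ISO 320

Shutter speed: 0.5 → 0.6 → 0.8 → 1 → 1.3 → 1.6 → 2 → 2.5 → 3.2 → 4 — 3 stops longer (brighter).
Aperture: f/9 → f/8 → f/7.1 — 2/3 stop larger aperture (brighter).
Net change so far: 3 2/3 stops brighter. Offset with the ISO: 4000 → 3200 → 2500 → 2000 → 1600 → 1250 → 1000 → 800 → 640 → 500 → 400 → 320.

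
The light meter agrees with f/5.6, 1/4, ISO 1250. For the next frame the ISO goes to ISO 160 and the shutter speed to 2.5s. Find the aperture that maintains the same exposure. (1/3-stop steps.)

ISO: 1250 → 1000 → 800 → 640 → 500 → 400 → 320 → 250 → 200 → 160 — 3 stops lower (darker).
Shutter speed: 1/4 → 0.3 → 0.4 → 0.5 → 0.6 → 0.8 → 1 → 1.3 → 1.6 → 2 → 2.5 — 3 1/3 stops longer (brighter).
Net change so far: 1/3 stop brighter. Offset with the aperture: f/5.6 → f/6.3.

f/6.3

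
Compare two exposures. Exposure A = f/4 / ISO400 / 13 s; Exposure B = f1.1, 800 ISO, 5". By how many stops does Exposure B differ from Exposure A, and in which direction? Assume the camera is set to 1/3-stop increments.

Aperture: f/4 → f/3.5 → f/3.2 → f/2.8 → f/2.5 → f/2.2 → f/2 → f/1.8 → f/1.6 → f/1.4 → f/1.2 → f/1.1 — 3 2/3 stops wider (brighter).
Shutter speed: 13 → 10 → 8 → 6 → 5 — 1 1/3 stops faster (darker).
ISO: 400 → 500 → 640 → 800 — 1 stop raised (brighter).
Net: +3 2/3 −1 1/3 +1 = +3 1/3 stops.

3 1/3 stops brighter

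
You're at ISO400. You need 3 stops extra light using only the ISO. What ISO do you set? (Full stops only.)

ISO 3200

ISO: 400 → 800 → 1600 → 3200 — 3 stops raised (brighter).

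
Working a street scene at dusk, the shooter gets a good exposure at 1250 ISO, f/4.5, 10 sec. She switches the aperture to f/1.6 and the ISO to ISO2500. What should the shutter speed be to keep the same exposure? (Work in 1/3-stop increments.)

0.6 s

Aperture: f/4.5 → f/4 → f/3.5 → f/3.2 → f/2.8 → f/2.5 → f/2.2 → f/2 → f/1.8 → f/1.6 — 3 stops wider (brighter).
ISO: 1250 → 1600 → 2000 → 2500 — 1 stop higher (brighter).
Net change so far: 4 stops brighter. Offset with the shutter speed: 10 → 8 → 6 → 5 → 4 → 3.2 → 2.5 → 2 → 1.6 → 1.3 → 1 → 0.8 → 0.6.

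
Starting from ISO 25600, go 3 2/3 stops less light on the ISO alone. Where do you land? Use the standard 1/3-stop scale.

ISO 2000

ISO: 25600 → 20000 → 16000 → 12800 → 10000 → 8000 → 6400 → 5000 → 4000 → 3200 → 2500 → 2000 — 3 2/3 stops dropped (darker).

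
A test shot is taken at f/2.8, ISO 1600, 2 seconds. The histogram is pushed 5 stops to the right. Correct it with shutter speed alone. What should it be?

1/15s

Overexposed by 5 stops → need 5 stops darker.
Shutter speed: 2 → 1 → 1/2 → 1/4 → 1/8 → 1/15.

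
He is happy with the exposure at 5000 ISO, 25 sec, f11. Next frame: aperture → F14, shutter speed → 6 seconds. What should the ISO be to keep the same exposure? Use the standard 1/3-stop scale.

Aperture: f/11 → f/13 → f/14 — 2/3 stop stopped down (darker).
Shutter speed: 25 → 20 → 15 → 13 → 10 → 8 → 6 — 2 stops shorter (darker).
Net change so far: 2 2/3 stops darker. Offset with the ISO: 5000 → 6400 → 8000 → 10000 → 12800 → 16000 → 20000 → 25600 → 32000.

ISO 32000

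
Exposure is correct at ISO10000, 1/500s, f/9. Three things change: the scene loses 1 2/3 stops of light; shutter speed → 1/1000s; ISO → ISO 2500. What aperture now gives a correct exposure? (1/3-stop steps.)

f/1.8

Scene light: 1 2/3 stops darker.
Shutter speed: 1/500 → 1/640 → 1/800 → 1/1000 — 1 stop shorter (darker).
ISO: 10000 → 8000 → 6400 → 5000 → 4000 → 3200 → 2500 — 2 stops dropped (darker).
Net so far: 4 2/3 stops darker. Aperture: f/9 → f/8 → f/7.1 → f/6.3 → f/5.6 → f/5 → f/4.5 → f/4 → f/3.5 → f/3.2 → f/2.8 → f/2.5 → f/2.2 → f/2 → f/1.8.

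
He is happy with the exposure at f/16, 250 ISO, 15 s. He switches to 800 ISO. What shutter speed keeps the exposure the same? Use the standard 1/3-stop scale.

5 s

ISO: 250 → 320 → 400 → 500 → 640 → 800 — 1 2/3 stops raised (brighter).
Need 1 2/3 stops darker from the shutter speed: 15 → 13 → 10 → 8 → 6 → 5.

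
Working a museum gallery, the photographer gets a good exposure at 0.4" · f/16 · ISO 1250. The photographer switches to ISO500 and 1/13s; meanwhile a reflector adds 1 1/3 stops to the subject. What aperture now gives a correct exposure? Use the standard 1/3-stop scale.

f/7.1

Scene light: 1 1/3 stops brighter.
ISO: 1250 → 1000 → 800 → 640 → 500 — 1 1/3 stops lower (darker).
Shutter speed: 0.4 → 0.3 → 1/4 → 1/5 → 1/6 → 1/8 → 1/10 → 1/13 — 2 1/3 stops shorter (darker).
Net so far: 2 1/3 stops darker. Aperture: f/16 → f/14 → f/13 → f/11 → f/10 → f/9 → f/8 → f/7.1.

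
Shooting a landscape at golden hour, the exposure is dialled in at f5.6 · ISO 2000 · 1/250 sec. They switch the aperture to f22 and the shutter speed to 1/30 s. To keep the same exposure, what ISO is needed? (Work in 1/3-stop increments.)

ISO 4000

Aperture: f/5.6 → f/6.3 → f/7.1 → f/8 → f/9 → f/10 → f/11 → f/13 → f/14 → f/16 → f/18 → f/20 → f/22 — 4 stops stopped down (darker).
Shutter speed: 1/250 → 1/200 → 1/160 → 1/125 → 1/100 → 1/80 → 1/60 → 1/50 → 1/40 → 1/30 — 3 stops slower (brighter).
Net change so far: 1 stop darker. Offset with the ISO: 2000 → 2500 → 3200 → 4000.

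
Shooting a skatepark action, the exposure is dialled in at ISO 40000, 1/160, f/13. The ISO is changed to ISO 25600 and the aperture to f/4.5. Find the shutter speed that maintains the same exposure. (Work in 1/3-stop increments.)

1/800s

ISO: 40000 → 32000 → 25600 — 2/3 stop lower (darker).
Aperture: f/13 → f/11 → f/10 → f/9 → f/8 → f/7.1 → f/6.3 → f/5.6 → f/5 → f/4.5 — 3 stops opened up (brighter).
Net change so far: 2 1/3 stops brighter. Offset with the shutter speed: 1/160 → 1/200 → 1/250 → 1/320 → 1/400 → 1/500 → 1/640 → 1/800.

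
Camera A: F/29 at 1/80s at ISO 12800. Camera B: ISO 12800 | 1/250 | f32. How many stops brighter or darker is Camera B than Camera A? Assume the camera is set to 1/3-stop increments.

Aperture: f/29 → f/32 — 1/3 stop smaller aperture (darker).
Shutter speed: 1/80 → 1/100 → 1/125 → 1/160 → 1/200 → 1/250 — 1 2/3 stops faster (darker).
ISO: unchanged.
Net: −1/3 −1 2/3 = −2 stops.

2 stops darker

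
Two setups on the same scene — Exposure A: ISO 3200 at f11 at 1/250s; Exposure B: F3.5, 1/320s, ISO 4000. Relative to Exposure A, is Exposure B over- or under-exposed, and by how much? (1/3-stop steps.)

3 1/3 stops brighter

Aperture: f/11 → f/10 → f/9 → f/8 → f/7.1 → f/6.3 → f/5.6 → f/5 → f/4.5 → f/4 → f/3.5 — 3 1/3 stops wider (brighter).
Shutter speed: 1/250 → 1/320 — 1/3 stop shorter (darker).
ISO: 3200 → 4000 — 1/3 stop raised (brighter).
Net: +3 1/3 −1/3 +1/3 = +3 1/3 stops.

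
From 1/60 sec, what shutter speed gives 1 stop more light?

1/30s

Shutter speed: 1/60 → 1/30 — 1 stop longer (brighter).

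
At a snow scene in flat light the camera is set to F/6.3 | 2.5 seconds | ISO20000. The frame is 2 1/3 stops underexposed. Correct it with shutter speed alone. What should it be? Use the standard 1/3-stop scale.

13 s

Underexposed by 2 1/3 stops → need 2 1/3 stops brighter.
Shutter speed: 2.5 → 3.2 → 4 → 5 → 6 → 8 → 10 → 13.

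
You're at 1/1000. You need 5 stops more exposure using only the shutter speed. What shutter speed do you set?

Shutter speed: 1/1000 → 1/500 → 1/250 → 1/125 → 1/60 → 1/30 — 5 stops longer (brighter).

1/30s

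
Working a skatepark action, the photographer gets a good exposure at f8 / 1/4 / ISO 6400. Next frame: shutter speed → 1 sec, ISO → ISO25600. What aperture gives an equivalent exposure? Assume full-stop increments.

f/32

Shutter speed: 1/4 → 1/2 → 1 — 2 stops slower (brighter).
ISO: 6400 → 12800 → 25600 — 2 stops raised (brighter).
Net change so far: 4 stops brighter. Offset with the aperture: f/8 → f/11 → f/16 → f/22 → f/32.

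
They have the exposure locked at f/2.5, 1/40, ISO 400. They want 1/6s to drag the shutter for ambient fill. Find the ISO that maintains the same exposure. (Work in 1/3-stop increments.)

Shutter speed: 1/40 → 1/30 → 1/25 → 1/20 → 1/15 → 1/13 → 1/10 → 1/8 → 1/6 — 2 2/3 stops longer (brighter).
Need 2 2/3 stops darker from the ISO: 400 → 320 → 250 → 200 → 160 → 125 → 100 → 80 → 64.

ISO 64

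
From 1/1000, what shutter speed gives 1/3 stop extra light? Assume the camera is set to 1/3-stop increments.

1/800s

Shutter speed: 1/1000 → 1/800 — 1/3 stop longer (brighter).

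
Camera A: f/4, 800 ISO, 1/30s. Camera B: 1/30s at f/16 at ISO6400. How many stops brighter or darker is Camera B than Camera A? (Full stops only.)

Aperture: f/4 → f/5.6 → f/8 → f/11 → f/16 — 4 stops narrower (darker).
Shutter speed: unchanged.
ISO: 800 → 1600 → 3200 → 6400 — 3 stops raised (brighter).
Net: −4 +3 = −1 stop.

1 stop darker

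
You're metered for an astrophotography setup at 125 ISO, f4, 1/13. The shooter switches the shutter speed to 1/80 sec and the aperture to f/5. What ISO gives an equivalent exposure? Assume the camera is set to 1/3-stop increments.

Shutter speed: 1/13 → 1/15 → 1/20 → 1/25 → 1/30 → 1/40 → 1/50 → 1/60 → 1/80 — 2 2/3 stops faster (darker).
Aperture: f/4 → f/4.5 → f/5 — 2/3 stop stopped down (darker).
Net change so far: 3 1/3 stops darker. Offset with the ISO: 125 → 160 → 200 → 250 → 320 → 400 → 500 → 640 → 800 → 1000 → 1250.

ISO 1250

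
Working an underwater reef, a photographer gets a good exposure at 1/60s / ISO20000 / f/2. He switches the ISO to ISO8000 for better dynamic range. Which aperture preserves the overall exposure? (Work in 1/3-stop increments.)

ISO: 20000 → 16000 → 12800 → 10000 → 8000 — 1 1/3 stops dropped (darker).
Need 1 1/3 stops brighter from the aperture: f/2 → f/1.8 → f/1.6 → f/1.4 → f/1.2.

f/1.2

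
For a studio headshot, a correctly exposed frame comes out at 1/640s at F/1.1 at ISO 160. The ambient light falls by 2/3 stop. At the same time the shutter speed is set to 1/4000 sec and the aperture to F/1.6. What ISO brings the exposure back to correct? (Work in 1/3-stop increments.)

ISO 3200

Scene light: 2/3 stop darker.
Shutter speed: 1/640 → 1/800 → 1/1000 → 1/1250 → 1/1600 → 1/2000 → 1/2500 → 1/3200 → 1/4000 — 2 2/3 stops shorter (darker).
Aperture: f/1.1 → f/1.2 → f/1.4 → f/1.6 — 1 stop smaller aperture (darker).
Net so far: 4 1/3 stops darker. ISO: 160 → 200 → 250 → 320 → 400 → 500 → 640 → 800 → 1000 → 1250 → 1600 → 2000 → 2500 → 3200.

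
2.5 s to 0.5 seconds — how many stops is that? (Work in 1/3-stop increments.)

2.5 → 2 → 1.6 → 1.3 → 1 → 0.8 → 0.6 → 0.5 — count the steps: 7 third-stops = 2 1/3 stops.

2 1/3 stops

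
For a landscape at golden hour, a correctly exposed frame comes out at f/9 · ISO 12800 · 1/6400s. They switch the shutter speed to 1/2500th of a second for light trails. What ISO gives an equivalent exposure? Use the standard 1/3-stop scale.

Shutter speed: 1/6400 → 1/5000 → 1/4000 → 1/3200 → 1/2500 — 1 1/3 stops longer (brighter).
Need 1 1/3 stops darker from the ISO: 12800 → 10000 → 8000 → 6400 → 5000.

ISO 5000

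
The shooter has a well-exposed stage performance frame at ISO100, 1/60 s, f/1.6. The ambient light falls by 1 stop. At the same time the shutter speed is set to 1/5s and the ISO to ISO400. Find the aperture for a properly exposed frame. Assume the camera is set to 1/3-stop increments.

Scene light: 1 stop darker.
Shutter speed: 1/60 → 1/50 → 1/40 → 1/30 → 1/25 → 1/20 → 1/15 → 1/13 → 1/10 → 1/8 → 1/6 → 1/5 — 3 2/3 stops longer (brighter).
ISO: 100 → 125 → 160 → 200 → 250 → 320 → 400 — 2 stops higher (brighter).
Net so far: 4 2/3 stops brighter. Aperture: f/1.6 → f/1.8 → f/2 → f/2.2 → f/2.5 → f/2.8 → f/3.2 → f/3.5 → f/4 → f/4.5 → f/5 → f/5.6 → f/6.3 → f/7.1 → f/8.

f/8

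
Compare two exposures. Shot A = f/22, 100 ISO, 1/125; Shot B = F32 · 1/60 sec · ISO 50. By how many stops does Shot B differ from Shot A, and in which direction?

1 stop darker

Aperture: f/22 → f/32 — 1 stop stopped down (darker).
Shutter speed: 1/125 → 1/60 — 1 stop longer (brighter).
ISO: 100 → 50 — 1 stop dropped (darker).
Net: −1 +1 −1 = −1 stop.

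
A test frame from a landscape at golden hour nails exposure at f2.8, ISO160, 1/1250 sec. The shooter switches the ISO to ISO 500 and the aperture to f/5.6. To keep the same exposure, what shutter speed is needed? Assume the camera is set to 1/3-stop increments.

ISO: 160 → 200 → 250 → 320 → 400 → 500 — 1 2/3 stops raised (brighter).
Aperture: f/2.8 → f/3.2 → f/3.5 → f/4 → f/4.5 → f/5 → f/5.6 — 2 stops narrower (darker).
Net change so far: 1/3 stop darker. Offset with the shutter speed: 1/1250 → 1/1000.

1/1000s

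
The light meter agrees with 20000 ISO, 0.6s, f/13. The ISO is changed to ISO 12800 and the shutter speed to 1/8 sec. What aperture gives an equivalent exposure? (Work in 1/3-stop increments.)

ISO: 20000 → 16000 → 12800 — 2/3 stop lower (darker).
Shutter speed: 0.6 → 0.5 → 0.4 → 0.3 → 1/4 → 1/5 → 1/6 → 1/8 — 2 1/3 stops shorter (darker).
Net change so far: 3 stops darker. Offset with the aperture: f/13 → f/11 → f/10 → f/9 → f/8 → f/7.1 → f/6.3 → f/5.6 → f/5 → f/4.5.

f/4.5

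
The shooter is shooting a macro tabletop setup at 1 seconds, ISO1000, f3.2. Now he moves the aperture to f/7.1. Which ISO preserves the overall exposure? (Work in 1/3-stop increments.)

Aperture: f/3.2 → f/3.5 → f/4 → f/4.5 → f/5 → f/5.6 → f/6.3 → f/7.1 — 2 1/3 stops smaller aperture (darker).
Need 2 1/3 stops brighter from the ISO: 1000 → 1250 → 1600 → 2000 → 2500 → 3200 → 4000 → 5000.

ISO 5000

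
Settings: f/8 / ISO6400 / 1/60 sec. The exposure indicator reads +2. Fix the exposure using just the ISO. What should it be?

Overexposed by 2 stops → need 2 stops darker.
ISO: 6400 → 3200 → 1600.

ISO 1600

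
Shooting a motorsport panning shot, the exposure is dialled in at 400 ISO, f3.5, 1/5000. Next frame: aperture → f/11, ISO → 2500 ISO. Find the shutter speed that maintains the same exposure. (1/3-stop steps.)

1/3200s

Aperture: f/3.5 → f/4 → f/4.5 → f/5 → f/5.6 → f/6.3 → f/7.1 → f/8 → f/9 → f/10 → f/11 — 3 1/3 stops smaller aperture (darker).
ISO: 400 → 500 → 640 → 800 → 1000 → 1250 → 1600 → 2000 → 2500 — 2 2/3 stops higher (brighter).
Net change so far: 2/3 stop darker. Offset with the shutter speed: 1/5000 → 1/4000 → 1/3200.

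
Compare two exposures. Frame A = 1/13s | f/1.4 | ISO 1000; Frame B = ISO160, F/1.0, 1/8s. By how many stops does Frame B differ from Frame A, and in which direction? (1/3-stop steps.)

1 stop darker

Aperture: f/1.4 → f/1.2 → f/1.1 → f/1.0 — 1 stop wider (brighter).
Shutter speed: 1/13 → 1/10 → 1/8 — 2/3 stop slower (brighter).
ISO: 1000 → 800 → 640 → 500 → 400 → 320 → 250 → 200 → 160 — 2 2/3 stops lower (darker).
Net: +1 +2/3 −2 2/3 = −1 stop.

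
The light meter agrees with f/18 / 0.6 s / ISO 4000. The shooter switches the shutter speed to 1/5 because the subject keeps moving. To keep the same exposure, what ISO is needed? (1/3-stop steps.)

Shutter speed: 0.6 → 0.5 → 0.4 → 0.3 → 1/4 → 1/5 — 1 2/3 stops shorter (darker).
Need 1 2/3 stops brighter from the ISO: 4000 → 5000 → 6400 → 8000 → 10000 → 12800.

ISO 12800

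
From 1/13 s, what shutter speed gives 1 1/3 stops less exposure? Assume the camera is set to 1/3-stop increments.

Shutter speed: 1/13 → 1/15 → 1/20 → 1/25 → 1/30 — 1 1/3 stops shorter (darker).

1/30s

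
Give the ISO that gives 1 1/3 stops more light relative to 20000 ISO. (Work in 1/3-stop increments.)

ISO: 20000 → 25600 → 32000 → 40000 → 51200 — 1 1/3 stops higher (brighter).

ISO 51200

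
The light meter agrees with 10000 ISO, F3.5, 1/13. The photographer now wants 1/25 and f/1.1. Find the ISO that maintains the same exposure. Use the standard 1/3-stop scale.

ISO 2000

Shutter speed: 1/13 → 1/15 → 1/20 → 1/25 — 1 stop faster (darker).
Aperture: f/3.5 → f/3.2 → f/2.8 → f/2.5 → f/2.2 → f/2 → f/1.8 → f/1.6 → f/1.4 → f/1.2 → f/1.1 — 3 1/3 stops wider (brighter).
Net change so far: 2 1/3 stops brighter. Offset with the ISO: 10000 → 8000 → 6400 → 5000 → 4000 → 3200 → 2500 → 2000.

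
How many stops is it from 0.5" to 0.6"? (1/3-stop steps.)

0.5 → 0.6 — count the steps: 1 third-stops = 1/3 stop.

1/3 stop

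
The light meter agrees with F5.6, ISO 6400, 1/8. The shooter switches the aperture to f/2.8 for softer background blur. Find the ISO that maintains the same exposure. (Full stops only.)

Aperture: f/5.6 → f/4 → f/2.8 — 2 stops wider (brighter).
Need 2 stops darker from the ISO: 6400 → 3200 → 1600.

ISO 1600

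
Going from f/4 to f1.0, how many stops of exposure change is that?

4 stops

f/4 → f/2.8 → f/2 → f/1.4 → f/1.0 — count the steps: 4 stops.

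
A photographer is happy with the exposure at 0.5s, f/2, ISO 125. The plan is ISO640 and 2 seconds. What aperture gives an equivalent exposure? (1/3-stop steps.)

ISO: 125 → 160 → 200 → 250 → 320 → 400 → 500 → 640 — 2 1/3 stops raised (brighter).
Shutter speed: 0.5 → 0.6 → 0.8 → 1 → 1.3 → 1.6 → 2 — 2 stops longer (brighter).
Net change so far: 4 1/3 stops brighter. Offset with the aperture: f/2 → f/2.2 → f/2.5 → f/2.8 → f/3.2 → f/3.5 → f/4 → f/4.5 → f/5 → f/5.6 → f/6.3 → f/7.1 → f/8 → f/9.

f/9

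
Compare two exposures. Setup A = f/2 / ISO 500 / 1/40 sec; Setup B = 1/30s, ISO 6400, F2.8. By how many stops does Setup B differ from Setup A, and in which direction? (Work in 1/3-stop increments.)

Aperture: f/2 → f/2.2 → f/2.5 → f/2.8 — 1 stop smaller aperture (darker).
Shutter speed: 1/40 → 1/30 — 1/3 stop longer (brighter).
ISO: 500 → 640 → 800 → 1000 → 1250 → 1600 → 2000 → 2500 → 3200 → 4000 → 5000 → 6400 — 3 2/3 stops raised (brighter).
Net: −1 +1/3 +3 2/3 = +3 stops.

3 stops brighter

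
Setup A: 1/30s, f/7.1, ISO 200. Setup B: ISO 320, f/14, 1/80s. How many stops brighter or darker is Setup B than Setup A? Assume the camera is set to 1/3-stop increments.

2 2/3 stops darker

Aperture: f/7.1 → f/8 → f/9 → f/10 → f/11 → f/13 → f/14 — 2 stops smaller aperture (darker).
Shutter speed: 1/30 → 1/40 → 1/50 → 1/60 → 1/80 — 1 1/3 stops faster (darker).
ISO: 200 → 250 → 320 — 2/3 stop raised (brighter).
Net: −2 −1 1/3 +2/3 = −2 2/3 stops.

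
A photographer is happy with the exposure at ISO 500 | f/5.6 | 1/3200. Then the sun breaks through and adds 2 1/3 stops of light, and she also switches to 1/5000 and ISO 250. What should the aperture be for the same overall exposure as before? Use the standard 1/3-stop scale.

Scene light: 2 1/3 stops brighter.
Shutter speed: 1/3200 → 1/4000 → 1/5000 — 2/3 stop faster (darker).
ISO: 500 → 400 → 320 → 250 — 1 stop lower (darker).
Net so far: 2/3 stop brighter. Aperture: f/5.6 → f/6.3 → f/7.1.

f/7.1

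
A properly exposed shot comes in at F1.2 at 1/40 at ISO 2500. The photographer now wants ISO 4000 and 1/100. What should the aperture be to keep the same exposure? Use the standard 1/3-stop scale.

ISO: 2500 → 3200 → 4000 — 2/3 stop raised (brighter).
Shutter speed: 1/40 → 1/50 → 1/60 → 1/80 → 1/100 — 1 1/3 stops shorter (darker).
Net change so far: 2/3 stop darker. Offset with the aperture: f/1.2 → f/1.1 → f/1.0.

f/1.0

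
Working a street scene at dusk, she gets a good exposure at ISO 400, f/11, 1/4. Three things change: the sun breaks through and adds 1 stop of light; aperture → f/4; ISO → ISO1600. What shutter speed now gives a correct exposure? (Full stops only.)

Scene light: 1 stop brighter.
Aperture: f/11 → f/8 → f/5.6 → f/4 — 3 stops larger aperture (brighter).
ISO: 400 → 800 → 1600 — 2 stops higher (brighter).
Net so far: 6 stops brighter. Shutter speed: 1/4 → 1/8 → 1/15 → 1/30 → 1/60 → 1/125 → 1/250.

1/250s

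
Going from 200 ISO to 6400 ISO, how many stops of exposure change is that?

200 → 400 → 800 → 1600 → 3200 → 6400 — count the steps: 5 stops.

5 stops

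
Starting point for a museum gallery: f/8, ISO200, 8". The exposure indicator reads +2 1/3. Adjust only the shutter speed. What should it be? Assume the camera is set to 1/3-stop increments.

Overexposed by 2 1/3 stops → need 2 1/3 stops darker.
Shutter speed: 8 → 6 → 5 → 4 → 3.2 → 2.5 → 2 → 1.6.

1.6 s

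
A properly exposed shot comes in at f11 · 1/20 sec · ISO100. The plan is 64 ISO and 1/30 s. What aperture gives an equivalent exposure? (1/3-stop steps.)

ISO: 100 → 80 → 64 — 2/3 stop lower (darker).
Shutter speed: 1/20 → 1/25 → 1/30 — 2/3 stop faster (darker).
Net change so far: 1 1/3 stops darker. Offset with the aperture: f/11 → f/10 → f/9 → f/8 → f/7.1.

f/7.1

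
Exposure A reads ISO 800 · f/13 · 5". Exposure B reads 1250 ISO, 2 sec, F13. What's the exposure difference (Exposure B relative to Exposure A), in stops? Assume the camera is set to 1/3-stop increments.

2/3 stop darker

Aperture: unchanged.
Shutter speed: 5 → 4 → 3.2 → 2.5 → 2 — 1 1/3 stops faster (darker).
ISO: 800 → 1000 → 1250 — 2/3 stop raised (brighter).
Net: −1 1/3 +2/3 = −2/3 stops.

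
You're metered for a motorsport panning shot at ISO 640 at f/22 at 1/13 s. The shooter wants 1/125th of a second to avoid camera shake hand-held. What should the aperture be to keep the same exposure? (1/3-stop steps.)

f/7.1

Shutter speed: 1/13 → 1/15 → 1/20 → 1/25 → 1/30 → 1/40 → 1/50 → 1/60 → 1/80 → 1/100 → 1/125 — 3 1/3 stops shorter (darker).
Need 3 1/3 stops brighter from the aperture: f/22 → f/20 → f/18 → f/16 → f/14 → f/13 → f/11 → f/10 → f/9 → f/8 → f/7.1.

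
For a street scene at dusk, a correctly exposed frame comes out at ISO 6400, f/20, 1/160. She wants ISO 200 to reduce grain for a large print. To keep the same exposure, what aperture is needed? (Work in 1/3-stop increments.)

f/3.5

ISO: 6400 → 5000 → 4000 → 3200 → 2500 → 2000 → 1600 → 1250 → 1000 → 800 → 640 → 500 → 400 → 320 → 250 → 200 — 5 stops lower (darker).
Need 5 stops brighter from the aperture: f/20 → f/18 → f/16 → f/14 → f/13 → f/11 → f/10 → f/9 → f/8 → f/7.1 → f/6.3 → f/5.6 → f/5 → f/4.5 → f/4 → f/3.5.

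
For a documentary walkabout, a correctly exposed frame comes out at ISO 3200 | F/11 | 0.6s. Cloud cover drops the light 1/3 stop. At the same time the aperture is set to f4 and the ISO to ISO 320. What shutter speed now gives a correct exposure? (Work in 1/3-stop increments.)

Scene light: 1/3 stop darker.
Aperture: f/11 → f/10 → f/9 → f/8 → f/7.1 → f/6.3 → f/5.6 → f/5 → f/4.5 → f/4 — 3 stops wider (brighter).
ISO: 3200 → 2500 → 2000 → 1600 → 1250 → 1000 → 800 → 640 → 500 → 400 → 320 — 3 1/3 stops lower (darker).
Net so far: 2/3 stop darker. Shutter speed: 0.6 → 0.8 → 1.

1 s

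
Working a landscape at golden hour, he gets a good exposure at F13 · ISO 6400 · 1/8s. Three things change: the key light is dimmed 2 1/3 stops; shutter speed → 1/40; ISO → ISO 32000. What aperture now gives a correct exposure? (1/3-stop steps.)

f/5.6

Scene light: 2 1/3 stops darker.
Shutter speed: 1/8 → 1/10 → 1/13 → 1/15 → 1/20 → 1/25 → 1/30 → 1/40 — 2 1/3 stops faster (darker).
ISO: 6400 → 8000 → 10000 → 12800 → 16000 → 20000 → 25600 → 32000 — 2 1/3 stops higher (brighter).
Net so far: 2 1/3 stops darker. Aperture: f/13 → f/11 → f/10 → f/9 → f/8 → f/7.1 → f/6.3 → f/5.6.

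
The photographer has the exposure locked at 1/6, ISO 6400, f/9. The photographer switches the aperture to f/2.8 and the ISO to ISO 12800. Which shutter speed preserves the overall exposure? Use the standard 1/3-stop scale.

Aperture: f/9 → f/8 → f/7.1 → f/6.3 → f/5.6 → f/5 → f/4.5 → f/4 → f/3.5 → f/3.2 → f/2.8 — 3 1/3 stops opened up (brighter).
ISO: 6400 → 8000 → 10000 → 12800 — 1 stop raised (brighter).
Net change so far: 4 1/3 stops brighter. Offset with the shutter speed: 1/6 → 1/8 → 1/10 → 1/13 → 1/15 → 1/20 → 1/25 → 1/30 → 1/40 → 1/50 → 1/60 → 1/80 → 1/100 → 1/125.

1/125s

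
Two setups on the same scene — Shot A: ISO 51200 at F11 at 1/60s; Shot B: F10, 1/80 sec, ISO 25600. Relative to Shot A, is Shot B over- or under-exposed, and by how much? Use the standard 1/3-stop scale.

1 stop darker

Aperture: f/11 → f/10 — 1/3 stop opened up (brighter).
Shutter speed: 1/60 → 1/80 — 1/3 stop shorter (darker).
ISO: 51200 → 40000 → 32000 → 25600 — 1 stop dropped (darker).
Net: +1/3 −1/3 −1 = −1 stop.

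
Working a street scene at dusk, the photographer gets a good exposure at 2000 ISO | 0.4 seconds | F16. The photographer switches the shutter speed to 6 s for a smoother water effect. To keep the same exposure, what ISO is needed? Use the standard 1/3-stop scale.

ISO 125

Shutter speed: 0.4 → 0.5 → 0.6 → 0.8 → 1 → 1.3 → 1.6 → 2 → 2.5 → 3.2 → 4 → 5 → 6 — 4 stops longer (brighter).
Need 4 stops darker from the ISO: 2000 → 1600 → 1250 → 1000 → 800 → 640 → 500 → 400 → 320 → 250 → 200 → 160 → 125.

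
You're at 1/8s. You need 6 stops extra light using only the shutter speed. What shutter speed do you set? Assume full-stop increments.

8 s

Shutter speed: 1/8 → 1/4 → 1/2 → 1 → 2 → 4 → 8 — 6 stops slower (brighter).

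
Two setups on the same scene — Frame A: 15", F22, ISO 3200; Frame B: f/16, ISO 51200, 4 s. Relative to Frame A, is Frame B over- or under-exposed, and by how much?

Aperture: f/22 → f/16 — 1 stop opened up (brighter).
Shutter speed: 15 → 8 → 4 — 2 stops shorter (darker).
ISO: 3200 → 6400 → 12800 → 25600 → 51200 — 4 stops raised (brighter).
Net: +1 −2 +4 = +3 stops.

3 stops brighter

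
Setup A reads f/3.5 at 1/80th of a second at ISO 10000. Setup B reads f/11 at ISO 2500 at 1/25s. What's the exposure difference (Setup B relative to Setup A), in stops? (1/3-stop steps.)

3 2/3 stops darker

Aperture: f/3.5 → f/4 → f/4.5 → f/5 → f/5.6 → f/6.3 → f/7.1 → f/8 → f/9 → f/10 → f/11 — 3 1/3 stops stopped down (darker).
Shutter speed: 1/80 → 1/60 → 1/50 → 1/40 → 1/30 → 1/25 — 1 2/3 stops slower (brighter).
ISO: 10000 → 8000 → 6400 → 5000 → 4000 → 3200 → 2500 — 2 stops dropped (darker).
Net: −3 1/3 +1 2/3 −2 = −3 2/3 stops.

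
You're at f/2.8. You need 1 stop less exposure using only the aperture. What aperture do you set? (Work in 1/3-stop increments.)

Aperture: f/2.8 → f/3.2 → f/3.5 → f/4 — 1 stop smaller aperture (darker).

f/4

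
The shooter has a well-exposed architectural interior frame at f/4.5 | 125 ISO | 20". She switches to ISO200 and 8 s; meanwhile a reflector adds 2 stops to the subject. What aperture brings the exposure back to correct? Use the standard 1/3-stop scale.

Scene light: 2 stops brighter.
ISO: 125 → 160 → 200 — 2/3 stop raised (brighter).
Shutter speed: 20 → 15 → 13 → 10 → 8 — 1 1/3 stops shorter (darker).
Net so far: 1 1/3 stops brighter. Aperture: f/4.5 → f/5 → f/5.6 → f/6.3 → f/7.1.

f/7.1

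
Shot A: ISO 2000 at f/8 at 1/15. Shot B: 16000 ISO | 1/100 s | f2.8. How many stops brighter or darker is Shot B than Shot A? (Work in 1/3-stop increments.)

3 1/3 stops brighter

Aperture: f/8 → f/7.1 → f/6.3 → f/5.6 → f/5 → f/4.5 → f/4 → f/3.5 → f/3.2 → f/2.8 — 3 stops larger aperture (brighter).
Shutter speed: 1/15 → 1/20 → 1/25 → 1/30 → 1/40 → 1/50 → 1/60 → 1/80 → 1/100 — 2 2/3 stops shorter (darker).
ISO: 2000 → 2500 → 3200 → 4000 → 5000 → 6400 → 8000 → 10000 → 12800 → 16000 — 3 stops raised (brighter).
Net: +3 −2 2/3 +3 = +3 1/3 stops.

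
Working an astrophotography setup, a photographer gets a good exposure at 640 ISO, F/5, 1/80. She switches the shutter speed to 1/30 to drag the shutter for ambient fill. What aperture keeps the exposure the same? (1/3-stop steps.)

Shutter speed: 1/80 → 1/60 → 1/50 → 1/40 → 1/30 — 1 1/3 stops longer (brighter).
Need 1 1/3 stops darker from the aperture: f/5 → f/5.6 → f/6.3 → f/7.1 → f/8.

f/8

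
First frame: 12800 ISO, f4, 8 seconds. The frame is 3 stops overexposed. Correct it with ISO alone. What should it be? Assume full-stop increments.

Overexposed by 3 stops → need 3 stops darker.
ISO: 12800 → 6400 → 3200 → 1600.

ISO 1600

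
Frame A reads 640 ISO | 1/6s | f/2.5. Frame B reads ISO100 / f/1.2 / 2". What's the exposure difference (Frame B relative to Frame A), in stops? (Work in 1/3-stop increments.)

Aperture: f/2.5 → f/2.2 → f/2 → f/1.8 → f/1.6 → f/1.4 → f/1.2 — 2 stops larger aperture (brighter).
Shutter speed: 1/6 → 1/5 → 1/4 → 0.3 → 0.4 → 0.5 → 0.6 → 0.8 → 1 → 1.3 → 1.6 → 2 — 3 2/3 stops longer (brighter).
ISO: 640 → 500 → 400 → 320 → 250 → 200 → 160 → 125 → 100 — 2 2/3 stops dropped (darker).
Net: +2 +3 2/3 −2 2/3 = +3 stops.

3 stops brighter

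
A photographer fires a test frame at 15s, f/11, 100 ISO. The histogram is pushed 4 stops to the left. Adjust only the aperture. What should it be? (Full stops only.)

Underexposed by 4 stops → need 4 stops brighter.
Aperture: f/11 → f/8 → f/5.6 → f/4 → f/2.8.

f/2.8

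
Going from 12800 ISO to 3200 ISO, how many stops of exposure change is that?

12800 → 6400 → 3200 — count the steps: 2 stops.

2 stops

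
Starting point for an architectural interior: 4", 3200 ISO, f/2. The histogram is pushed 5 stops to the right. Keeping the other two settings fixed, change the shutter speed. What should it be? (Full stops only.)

Overexposed by 5 stops → need 5 stops darker.
Shutter speed: 4 → 2 → 1 → 1/2 → 1/4 → 1/8.

1/8s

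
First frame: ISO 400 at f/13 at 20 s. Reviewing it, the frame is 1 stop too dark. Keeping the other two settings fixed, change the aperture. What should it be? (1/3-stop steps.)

f/9

Underexposed by 1 stop → need 1 stop brighter.
Aperture: f/13 → f/11 → f/10 → f/9.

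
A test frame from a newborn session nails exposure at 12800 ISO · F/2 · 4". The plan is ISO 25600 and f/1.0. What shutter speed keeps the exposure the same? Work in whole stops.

1/2s

ISO: 12800 → 25600 — 1 stop higher (brighter).
Aperture: f/2 → f/1.4 → f/1.0 — 2 stops wider (brighter).
Net change so far: 3 stops brighter. Offset with the shutter speed: 4 → 2 → 1 → 1/2.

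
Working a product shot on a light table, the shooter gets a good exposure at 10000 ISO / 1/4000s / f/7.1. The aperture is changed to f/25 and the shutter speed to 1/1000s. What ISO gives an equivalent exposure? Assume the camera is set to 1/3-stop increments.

ISO 32000

Aperture: f/7.1 → f/8 → f/9 → f/10 → f/11 → f/13 → f/14 → f/16 → f/18 → f/20 → f/22 → f/25 — 3 2/3 stops smaller aperture (darker).
Shutter speed: 1/4000 → 1/3200 → 1/2500 → 1/2000 → 1/1600 → 1/1250 → 1/1000 — 2 stops slower (brighter).
Net change so far: 1 2/3 stops darker. Offset with the ISO: 10000 → 12800 → 16000 → 20000 → 25600 → 32000.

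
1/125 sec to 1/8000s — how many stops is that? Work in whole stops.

1/125 → 1/250 → 1/500 → 1/1000 → 1/2000 → 1/4000 → 1/8000 — count the steps: 6 stops.

6 stops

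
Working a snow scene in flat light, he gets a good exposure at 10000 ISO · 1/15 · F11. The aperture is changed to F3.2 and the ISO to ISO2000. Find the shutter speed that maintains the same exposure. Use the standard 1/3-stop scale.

1/40s

Aperture: f/11 → f/10 → f/9 → f/8 → f/7.1 → f/6.3 → f/5.6 → f/5 → f/4.5 → f/4 → f/3.5 → f/3.2 — 3 2/3 stops larger aperture (brighter).
ISO: 10000 → 8000 → 6400 → 5000 → 4000 → 3200 → 2500 → 2000 — 2 1/3 stops dropped (darker).
Net change so far: 1 1/3 stops brighter. Offset with the shutter speed: 1/15 → 1/20 → 1/25 → 1/30 → 1/40.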